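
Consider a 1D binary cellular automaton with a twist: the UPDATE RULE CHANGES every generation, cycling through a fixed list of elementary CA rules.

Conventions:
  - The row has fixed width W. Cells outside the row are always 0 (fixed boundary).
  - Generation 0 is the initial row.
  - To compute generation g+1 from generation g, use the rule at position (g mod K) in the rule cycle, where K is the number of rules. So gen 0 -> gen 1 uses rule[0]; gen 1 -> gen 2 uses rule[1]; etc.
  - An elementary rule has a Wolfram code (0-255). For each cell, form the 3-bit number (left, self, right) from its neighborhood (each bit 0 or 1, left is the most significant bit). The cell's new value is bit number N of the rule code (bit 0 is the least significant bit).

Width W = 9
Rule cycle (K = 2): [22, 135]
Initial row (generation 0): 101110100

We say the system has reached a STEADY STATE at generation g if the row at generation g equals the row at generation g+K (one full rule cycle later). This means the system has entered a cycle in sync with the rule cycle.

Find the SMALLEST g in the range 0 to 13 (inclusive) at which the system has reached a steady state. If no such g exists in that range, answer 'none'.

Answer: 6

Derivation:
Gen 0: 101110100
Gen 1 (rule 22): 100000110
Gen 2 (rule 135): 101111000
Gen 3 (rule 22): 100000100
Gen 4 (rule 135): 101111101
Gen 5 (rule 22): 100000001
Gen 6 (rule 135): 101111111
Gen 7 (rule 22): 100000000
Gen 8 (rule 135): 101111111
Gen 9 (rule 22): 100000000
Gen 10 (rule 135): 101111111
Gen 11 (rule 22): 100000000
Gen 12 (rule 135): 101111111
Gen 13 (rule 22): 100000000
Gen 14 (rule 135): 101111111
Gen 15 (rule 22): 100000000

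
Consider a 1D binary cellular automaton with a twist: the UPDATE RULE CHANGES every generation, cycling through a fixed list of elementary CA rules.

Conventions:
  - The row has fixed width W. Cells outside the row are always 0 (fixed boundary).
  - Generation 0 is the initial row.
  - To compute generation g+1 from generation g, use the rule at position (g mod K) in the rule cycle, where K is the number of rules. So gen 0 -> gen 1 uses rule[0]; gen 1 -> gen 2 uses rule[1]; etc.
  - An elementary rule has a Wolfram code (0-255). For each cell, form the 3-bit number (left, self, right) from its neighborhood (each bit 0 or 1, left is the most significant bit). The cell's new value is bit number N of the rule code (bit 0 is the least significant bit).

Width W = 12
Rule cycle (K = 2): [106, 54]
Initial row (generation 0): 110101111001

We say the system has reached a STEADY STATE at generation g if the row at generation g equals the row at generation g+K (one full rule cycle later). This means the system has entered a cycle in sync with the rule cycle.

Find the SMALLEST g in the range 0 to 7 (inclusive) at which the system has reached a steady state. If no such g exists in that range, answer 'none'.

Gen 0: 110101111001
Gen 1 (rule 106): 111011001010
Gen 2 (rule 54): 000100111111
Gen 3 (rule 106): 001001100001
Gen 4 (rule 54): 011110010011
Gen 5 (rule 106): 110010100111
Gen 6 (rule 54): 001111111000
Gen 7 (rule 106): 011000001000
Gen 8 (rule 54): 100100011100
Gen 9 (rule 106): 001000110100

Answer: none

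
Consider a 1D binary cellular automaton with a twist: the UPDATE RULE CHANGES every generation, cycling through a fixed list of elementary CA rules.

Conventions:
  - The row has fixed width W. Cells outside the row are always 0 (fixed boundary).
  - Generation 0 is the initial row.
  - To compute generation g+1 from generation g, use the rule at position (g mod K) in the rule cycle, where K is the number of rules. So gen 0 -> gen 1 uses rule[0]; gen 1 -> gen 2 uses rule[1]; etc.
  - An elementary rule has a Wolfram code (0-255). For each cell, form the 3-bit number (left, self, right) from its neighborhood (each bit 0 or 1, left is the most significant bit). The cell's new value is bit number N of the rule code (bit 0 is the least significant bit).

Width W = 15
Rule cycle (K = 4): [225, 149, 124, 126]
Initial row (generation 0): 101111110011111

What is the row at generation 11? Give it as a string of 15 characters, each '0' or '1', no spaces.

Answer: 110100001100111

Derivation:
Gen 0: 101111110011111
Gen 1 (rule 225): 010111110001111
Gen 2 (rule 149): 010011101100110
Gen 3 (rule 124): 011010111110111
Gen 4 (rule 126): 111111100011101
Gen 5 (rule 225): 011111101001110
Gen 6 (rule 149): 001111001100101
Gen 7 (rule 124): 001001101110111
Gen 8 (rule 126): 011111111011101
Gen 9 (rule 225): 001111111101110
Gen 10 (rule 149): 100111111000101
Gen 11 (rule 124): 110100001100111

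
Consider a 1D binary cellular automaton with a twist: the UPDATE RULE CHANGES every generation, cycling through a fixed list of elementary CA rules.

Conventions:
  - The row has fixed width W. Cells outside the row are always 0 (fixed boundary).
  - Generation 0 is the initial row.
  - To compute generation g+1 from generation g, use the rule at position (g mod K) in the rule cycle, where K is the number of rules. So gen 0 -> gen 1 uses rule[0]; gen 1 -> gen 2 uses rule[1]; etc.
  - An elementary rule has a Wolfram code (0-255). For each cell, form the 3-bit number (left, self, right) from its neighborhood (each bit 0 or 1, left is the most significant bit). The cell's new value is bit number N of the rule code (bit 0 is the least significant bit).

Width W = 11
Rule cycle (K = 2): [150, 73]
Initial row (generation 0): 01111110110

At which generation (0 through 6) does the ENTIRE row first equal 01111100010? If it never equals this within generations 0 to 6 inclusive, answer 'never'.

Gen 0: 01111110110
Gen 1 (rule 150): 10111100001
Gen 2 (rule 73): 00100101100
Gen 3 (rule 150): 01111100010
Gen 4 (rule 73): 01000101000
Gen 5 (rule 150): 11101101100
Gen 6 (rule 73): 10101101101

Answer: 3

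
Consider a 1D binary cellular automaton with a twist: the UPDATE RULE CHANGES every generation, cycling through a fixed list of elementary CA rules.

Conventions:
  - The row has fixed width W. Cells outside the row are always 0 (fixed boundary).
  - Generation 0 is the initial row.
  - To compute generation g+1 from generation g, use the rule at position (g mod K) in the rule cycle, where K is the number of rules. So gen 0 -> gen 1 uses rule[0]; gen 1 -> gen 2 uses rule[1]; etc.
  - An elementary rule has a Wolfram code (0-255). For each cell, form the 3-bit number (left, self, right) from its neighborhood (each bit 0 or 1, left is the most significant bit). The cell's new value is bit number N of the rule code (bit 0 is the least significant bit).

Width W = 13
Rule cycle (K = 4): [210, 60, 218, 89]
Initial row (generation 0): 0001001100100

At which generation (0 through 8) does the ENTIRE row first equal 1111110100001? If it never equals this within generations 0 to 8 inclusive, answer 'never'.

Answer: never

Derivation:
Gen 0: 0001001100100
Gen 1 (rule 210): 0010110111010
Gen 2 (rule 60): 0011101100111
Gen 3 (rule 218): 0111101111111
Gen 4 (rule 89): 0100101000001
Gen 5 (rule 210): 1011000100010
Gen 6 (rule 60): 1110100110011
Gen 7 (rule 218): 1110011111111
Gen 8 (rule 89): 1011010000001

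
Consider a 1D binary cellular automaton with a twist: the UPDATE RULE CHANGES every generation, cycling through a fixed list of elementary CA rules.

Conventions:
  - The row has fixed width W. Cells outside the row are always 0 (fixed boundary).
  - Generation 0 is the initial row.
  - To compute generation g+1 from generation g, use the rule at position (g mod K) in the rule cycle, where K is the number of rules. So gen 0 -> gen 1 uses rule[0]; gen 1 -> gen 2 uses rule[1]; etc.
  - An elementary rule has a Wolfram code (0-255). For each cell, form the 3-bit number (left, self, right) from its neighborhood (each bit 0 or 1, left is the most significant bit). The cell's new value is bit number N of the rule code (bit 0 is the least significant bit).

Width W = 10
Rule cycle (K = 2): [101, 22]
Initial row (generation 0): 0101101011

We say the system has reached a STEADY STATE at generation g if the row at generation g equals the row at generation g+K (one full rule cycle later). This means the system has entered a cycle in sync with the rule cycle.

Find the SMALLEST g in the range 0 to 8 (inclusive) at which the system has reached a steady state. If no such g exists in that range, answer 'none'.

Answer: 2

Derivation:
Gen 0: 0101101011
Gen 1 (rule 101): 0110111101
Gen 2 (rule 22): 1000000001
Gen 3 (rule 101): 1011111101
Gen 4 (rule 22): 1000000001
Gen 5 (rule 101): 1011111101
Gen 6 (rule 22): 1000000001
Gen 7 (rule 101): 1011111101
Gen 8 (rule 22): 1000000001
Gen 9 (rule 101): 1011111101
Gen 10 (rule 22): 1000000001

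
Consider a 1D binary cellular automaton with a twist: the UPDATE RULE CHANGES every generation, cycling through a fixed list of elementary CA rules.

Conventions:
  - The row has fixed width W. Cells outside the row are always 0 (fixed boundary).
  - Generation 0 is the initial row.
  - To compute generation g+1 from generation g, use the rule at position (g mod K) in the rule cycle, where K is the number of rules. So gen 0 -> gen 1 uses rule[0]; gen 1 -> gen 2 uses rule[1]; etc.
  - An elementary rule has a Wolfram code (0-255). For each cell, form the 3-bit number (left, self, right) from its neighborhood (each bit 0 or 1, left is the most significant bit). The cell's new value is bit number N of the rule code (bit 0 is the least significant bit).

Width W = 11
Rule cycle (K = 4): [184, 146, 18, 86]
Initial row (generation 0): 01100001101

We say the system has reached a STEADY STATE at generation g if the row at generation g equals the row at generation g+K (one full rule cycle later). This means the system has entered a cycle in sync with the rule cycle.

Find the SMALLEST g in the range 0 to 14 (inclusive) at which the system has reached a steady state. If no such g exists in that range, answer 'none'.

Gen 0: 01100001101
Gen 1 (rule 184): 01010001010
Gen 2 (rule 146): 10001010001
Gen 3 (rule 18): 01010001010
Gen 4 (rule 86): 11011011011
Gen 5 (rule 184): 10110110110
Gen 6 (rule 146): 00000000001
Gen 7 (rule 18): 00000000010
Gen 8 (rule 86): 00000000111
Gen 9 (rule 184): 00000000110
Gen 10 (rule 146): 00000001001
Gen 11 (rule 18): 00000010110
Gen 12 (rule 86): 00000110011
Gen 13 (rule 184): 00000101010
Gen 14 (rule 146): 00001000001
Gen 15 (rule 18): 00010100010
Gen 16 (rule 86): 00110110111
Gen 17 (rule 184): 00101101110
Gen 18 (rule 146): 01000000101

Answer: none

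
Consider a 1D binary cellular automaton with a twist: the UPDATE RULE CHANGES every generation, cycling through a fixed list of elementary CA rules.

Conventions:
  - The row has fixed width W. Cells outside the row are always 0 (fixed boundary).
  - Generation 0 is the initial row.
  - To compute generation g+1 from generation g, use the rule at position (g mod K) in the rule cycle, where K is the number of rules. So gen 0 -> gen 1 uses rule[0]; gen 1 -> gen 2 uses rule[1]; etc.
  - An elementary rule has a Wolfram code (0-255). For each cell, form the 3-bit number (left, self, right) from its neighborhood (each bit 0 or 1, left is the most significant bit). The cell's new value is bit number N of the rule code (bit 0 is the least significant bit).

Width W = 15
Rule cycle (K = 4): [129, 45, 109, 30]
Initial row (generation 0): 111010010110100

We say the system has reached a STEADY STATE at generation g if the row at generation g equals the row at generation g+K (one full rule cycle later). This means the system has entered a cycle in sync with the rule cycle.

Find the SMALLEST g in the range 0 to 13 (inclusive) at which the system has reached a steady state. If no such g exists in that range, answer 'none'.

Answer: none

Derivation:
Gen 0: 111010010110100
Gen 1 (rule 129): 010000000000001
Gen 2 (rule 45): 010111111111101
Gen 3 (rule 109): 011100000000111
Gen 4 (rule 30): 110010000001100
Gen 5 (rule 129): 000000111100001
Gen 6 (rule 45): 111110100001101
Gen 7 (rule 109): 100011101101111
Gen 8 (rule 30): 110110001001000
Gen 9 (rule 129): 000000100000011
Gen 10 (rule 45): 111110101111010
Gen 11 (rule 109): 100011111001110
Gen 12 (rule 30): 110110000111001
Gen 13 (rule 129): 000000110010000
Gen 14 (rule 45): 111110100010111
Gen 15 (rule 109): 100011101011101
Gen 16 (rule 30): 110110001010001
Gen 17 (rule 129): 000000100000100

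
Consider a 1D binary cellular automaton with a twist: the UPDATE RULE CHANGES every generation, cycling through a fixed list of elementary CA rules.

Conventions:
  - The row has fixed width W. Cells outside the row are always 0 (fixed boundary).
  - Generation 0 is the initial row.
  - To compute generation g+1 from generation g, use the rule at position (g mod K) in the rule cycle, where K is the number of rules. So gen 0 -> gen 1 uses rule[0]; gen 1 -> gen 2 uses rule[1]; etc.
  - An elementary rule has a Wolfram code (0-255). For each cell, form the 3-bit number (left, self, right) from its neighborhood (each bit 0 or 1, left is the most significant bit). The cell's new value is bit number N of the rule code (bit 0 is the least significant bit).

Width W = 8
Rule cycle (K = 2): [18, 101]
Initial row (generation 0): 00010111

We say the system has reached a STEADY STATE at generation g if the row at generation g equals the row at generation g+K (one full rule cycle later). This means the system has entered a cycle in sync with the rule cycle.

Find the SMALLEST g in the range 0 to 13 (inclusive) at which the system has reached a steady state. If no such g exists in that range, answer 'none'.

Gen 0: 00010111
Gen 1 (rule 18): 00100000
Gen 2 (rule 101): 10101111
Gen 3 (rule 18): 00000000
Gen 4 (rule 101): 11111111
Gen 5 (rule 18): 00000000
Gen 6 (rule 101): 11111111
Gen 7 (rule 18): 00000000
Gen 8 (rule 101): 11111111
Gen 9 (rule 18): 00000000
Gen 10 (rule 101): 11111111
Gen 11 (rule 18): 00000000
Gen 12 (rule 101): 11111111
Gen 13 (rule 18): 00000000
Gen 14 (rule 101): 11111111
Gen 15 (rule 18): 00000000

Answer: 3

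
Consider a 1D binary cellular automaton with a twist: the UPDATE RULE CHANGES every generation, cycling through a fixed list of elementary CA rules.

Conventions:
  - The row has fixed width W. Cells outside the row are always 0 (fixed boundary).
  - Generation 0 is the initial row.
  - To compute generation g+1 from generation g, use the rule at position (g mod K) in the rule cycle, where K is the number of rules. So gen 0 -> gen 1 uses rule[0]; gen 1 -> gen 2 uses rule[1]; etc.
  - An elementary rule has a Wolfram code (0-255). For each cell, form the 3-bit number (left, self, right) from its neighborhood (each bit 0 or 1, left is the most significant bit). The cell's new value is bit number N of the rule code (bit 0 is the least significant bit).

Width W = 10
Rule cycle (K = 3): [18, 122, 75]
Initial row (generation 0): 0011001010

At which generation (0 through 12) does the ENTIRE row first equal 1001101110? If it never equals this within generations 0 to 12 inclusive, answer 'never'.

Answer: never

Derivation:
Gen 0: 0011001010
Gen 1 (rule 18): 0100110001
Gen 2 (rule 122): 1011111010
Gen 3 (rule 75): 0010001000
Gen 4 (rule 18): 0101010100
Gen 5 (rule 122): 1010101010
Gen 6 (rule 75): 0000000000
Gen 7 (rule 18): 0000000000
Gen 8 (rule 122): 0000000000
Gen 9 (rule 75): 1111111111
Gen 10 (rule 18): 0000000000
Gen 11 (rule 122): 0000000000
Gen 12 (rule 75): 1111111111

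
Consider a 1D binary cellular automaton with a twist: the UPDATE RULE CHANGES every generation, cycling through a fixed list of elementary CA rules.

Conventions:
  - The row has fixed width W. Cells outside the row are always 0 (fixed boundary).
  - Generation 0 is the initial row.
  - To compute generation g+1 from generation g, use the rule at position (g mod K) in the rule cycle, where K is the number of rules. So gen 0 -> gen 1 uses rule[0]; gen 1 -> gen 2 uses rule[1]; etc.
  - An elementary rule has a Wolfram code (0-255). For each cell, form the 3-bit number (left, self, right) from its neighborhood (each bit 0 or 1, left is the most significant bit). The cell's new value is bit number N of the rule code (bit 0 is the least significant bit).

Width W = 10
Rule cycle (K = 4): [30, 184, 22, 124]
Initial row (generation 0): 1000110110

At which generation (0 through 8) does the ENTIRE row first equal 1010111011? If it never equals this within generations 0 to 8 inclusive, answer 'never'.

Answer: 5

Derivation:
Gen 0: 1000110110
Gen 1 (rule 30): 1101100101
Gen 2 (rule 184): 1011010010
Gen 3 (rule 22): 1000011111
Gen 4 (rule 124): 1100010001
Gen 5 (rule 30): 1010111011
Gen 6 (rule 184): 0101110110
Gen 7 (rule 22): 1100000001
Gen 8 (rule 124): 1110000001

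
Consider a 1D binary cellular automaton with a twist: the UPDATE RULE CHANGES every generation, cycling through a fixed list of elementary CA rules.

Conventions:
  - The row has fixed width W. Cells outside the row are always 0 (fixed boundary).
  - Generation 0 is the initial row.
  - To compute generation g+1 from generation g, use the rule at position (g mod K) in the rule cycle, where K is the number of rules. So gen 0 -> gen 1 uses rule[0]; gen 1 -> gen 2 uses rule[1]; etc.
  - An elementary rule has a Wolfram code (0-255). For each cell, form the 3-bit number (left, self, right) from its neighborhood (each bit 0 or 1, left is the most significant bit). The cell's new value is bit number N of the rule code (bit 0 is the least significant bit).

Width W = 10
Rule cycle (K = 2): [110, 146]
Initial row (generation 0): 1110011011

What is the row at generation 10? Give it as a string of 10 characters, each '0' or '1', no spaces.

Gen 0: 1110011011
Gen 1 (rule 110): 1010111111
Gen 2 (rule 146): 0000011110
Gen 3 (rule 110): 0000110010
Gen 4 (rule 146): 0001001101
Gen 5 (rule 110): 0011011111
Gen 6 (rule 146): 0100001110
Gen 7 (rule 110): 1100011010
Gen 8 (rule 146): 0010100001
Gen 9 (rule 110): 0111100011
Gen 10 (rule 146): 1011010100

Answer: 1011010100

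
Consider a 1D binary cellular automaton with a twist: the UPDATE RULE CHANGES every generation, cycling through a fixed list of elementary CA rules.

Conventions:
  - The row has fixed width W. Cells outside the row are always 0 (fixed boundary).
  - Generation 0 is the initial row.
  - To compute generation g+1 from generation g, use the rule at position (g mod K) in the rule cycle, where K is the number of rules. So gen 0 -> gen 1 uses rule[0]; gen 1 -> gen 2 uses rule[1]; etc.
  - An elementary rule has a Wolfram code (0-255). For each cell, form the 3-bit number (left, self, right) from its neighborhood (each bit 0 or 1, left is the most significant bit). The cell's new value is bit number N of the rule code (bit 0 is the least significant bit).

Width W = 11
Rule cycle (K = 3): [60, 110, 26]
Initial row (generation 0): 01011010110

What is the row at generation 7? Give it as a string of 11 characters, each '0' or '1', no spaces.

Answer: 11000000111

Derivation:
Gen 0: 01011010110
Gen 1 (rule 60): 01110111101
Gen 2 (rule 110): 11011100111
Gen 3 (rule 26): 10010011100
Gen 4 (rule 60): 11011010010
Gen 5 (rule 110): 11111110110
Gen 6 (rule 26): 10000000101
Gen 7 (rule 60): 11000000111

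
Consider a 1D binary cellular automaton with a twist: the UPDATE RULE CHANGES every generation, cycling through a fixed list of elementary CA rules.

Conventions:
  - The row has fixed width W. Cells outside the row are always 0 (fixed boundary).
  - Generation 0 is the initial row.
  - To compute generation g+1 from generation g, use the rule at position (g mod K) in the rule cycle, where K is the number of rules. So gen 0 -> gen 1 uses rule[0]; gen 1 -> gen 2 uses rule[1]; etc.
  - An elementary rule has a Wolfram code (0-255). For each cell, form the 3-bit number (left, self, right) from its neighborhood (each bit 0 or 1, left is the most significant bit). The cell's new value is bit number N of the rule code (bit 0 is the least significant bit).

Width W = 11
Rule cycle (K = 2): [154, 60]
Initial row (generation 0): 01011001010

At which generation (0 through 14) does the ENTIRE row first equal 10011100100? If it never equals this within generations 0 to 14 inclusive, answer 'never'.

Gen 0: 01011001010
Gen 1 (rule 154): 10010110001
Gen 2 (rule 60): 11011101001
Gen 3 (rule 154): 10011000110
Gen 4 (rule 60): 11010100101
Gen 5 (rule 154): 10000011000
Gen 6 (rule 60): 11000010100
Gen 7 (rule 154): 10100100010
Gen 8 (rule 60): 11110110011
Gen 9 (rule 154): 11100101110
Gen 10 (rule 60): 10010111001
Gen 11 (rule 154): 01100110110
Gen 12 (rule 60): 01010101101
Gen 13 (rule 154): 10000001000
Gen 14 (rule 60): 11000001100

Answer: never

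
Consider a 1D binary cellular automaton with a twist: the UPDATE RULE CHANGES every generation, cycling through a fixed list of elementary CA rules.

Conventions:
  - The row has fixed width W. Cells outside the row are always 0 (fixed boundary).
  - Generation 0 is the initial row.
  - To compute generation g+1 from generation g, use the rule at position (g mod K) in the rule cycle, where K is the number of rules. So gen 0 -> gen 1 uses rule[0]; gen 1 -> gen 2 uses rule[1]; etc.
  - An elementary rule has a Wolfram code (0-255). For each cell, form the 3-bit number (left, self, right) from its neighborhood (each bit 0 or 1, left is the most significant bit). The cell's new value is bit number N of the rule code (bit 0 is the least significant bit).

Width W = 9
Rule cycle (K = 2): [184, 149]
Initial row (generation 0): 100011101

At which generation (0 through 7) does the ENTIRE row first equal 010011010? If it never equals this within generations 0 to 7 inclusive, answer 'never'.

Answer: 1

Derivation:
Gen 0: 100011101
Gen 1 (rule 184): 010011010
Gen 2 (rule 149): 011000011
Gen 3 (rule 184): 010100010
Gen 4 (rule 149): 010111011
Gen 5 (rule 184): 001110110
Gen 6 (rule 149): 100100001
Gen 7 (rule 184): 010010000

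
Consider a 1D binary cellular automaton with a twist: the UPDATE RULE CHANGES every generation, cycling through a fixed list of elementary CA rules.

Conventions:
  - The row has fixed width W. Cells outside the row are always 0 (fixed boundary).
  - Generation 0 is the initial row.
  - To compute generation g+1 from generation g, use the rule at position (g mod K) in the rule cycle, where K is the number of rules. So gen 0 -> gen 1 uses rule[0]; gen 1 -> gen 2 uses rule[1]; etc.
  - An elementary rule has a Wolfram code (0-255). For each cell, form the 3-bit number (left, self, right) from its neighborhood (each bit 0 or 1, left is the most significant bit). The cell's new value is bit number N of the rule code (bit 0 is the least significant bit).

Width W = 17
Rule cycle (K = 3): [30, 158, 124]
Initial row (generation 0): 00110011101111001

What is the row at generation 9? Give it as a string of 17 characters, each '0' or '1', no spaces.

Gen 0: 00110011101111001
Gen 1 (rule 30): 01101110001000111
Gen 2 (rule 158): 11001101011101110
Gen 3 (rule 124): 11101111110111011
Gen 4 (rule 30): 10001000000100010
Gen 5 (rule 158): 11011100001110111
Gen 6 (rule 124): 11110110001011101
Gen 7 (rule 30): 10000101011010001
Gen 8 (rule 158): 11001101010011011
Gen 9 (rule 124): 11101111111011111

Answer: 11101111111011111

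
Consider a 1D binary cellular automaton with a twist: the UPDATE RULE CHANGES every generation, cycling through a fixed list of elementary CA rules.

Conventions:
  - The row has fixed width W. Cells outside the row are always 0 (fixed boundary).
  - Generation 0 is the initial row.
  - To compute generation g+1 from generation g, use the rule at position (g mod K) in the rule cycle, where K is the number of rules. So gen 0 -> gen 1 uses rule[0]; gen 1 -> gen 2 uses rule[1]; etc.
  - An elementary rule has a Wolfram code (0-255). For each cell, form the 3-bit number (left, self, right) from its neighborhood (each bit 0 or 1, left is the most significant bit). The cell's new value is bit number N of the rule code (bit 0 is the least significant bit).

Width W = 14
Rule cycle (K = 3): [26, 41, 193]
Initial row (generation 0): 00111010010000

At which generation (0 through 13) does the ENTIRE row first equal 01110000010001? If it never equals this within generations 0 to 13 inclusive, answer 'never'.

Gen 0: 00111010010000
Gen 1 (rule 26): 01100001101000
Gen 2 (rule 41): 01001101010011
Gen 3 (rule 193): 00000100000001
Gen 4 (rule 26): 00001010000010
Gen 5 (rule 41): 11100100111000
Gen 6 (rule 193): 01100000011011
Gen 7 (rule 26): 11010000110010
Gen 8 (rule 41): 10100110100000
Gen 9 (rule 193): 00000010001111
Gen 10 (rule 26): 00000101011000
Gen 11 (rule 41): 11110010110011
Gen 12 (rule 193): 01110000010001
Gen 13 (rule 26): 11001000101010

Answer: 12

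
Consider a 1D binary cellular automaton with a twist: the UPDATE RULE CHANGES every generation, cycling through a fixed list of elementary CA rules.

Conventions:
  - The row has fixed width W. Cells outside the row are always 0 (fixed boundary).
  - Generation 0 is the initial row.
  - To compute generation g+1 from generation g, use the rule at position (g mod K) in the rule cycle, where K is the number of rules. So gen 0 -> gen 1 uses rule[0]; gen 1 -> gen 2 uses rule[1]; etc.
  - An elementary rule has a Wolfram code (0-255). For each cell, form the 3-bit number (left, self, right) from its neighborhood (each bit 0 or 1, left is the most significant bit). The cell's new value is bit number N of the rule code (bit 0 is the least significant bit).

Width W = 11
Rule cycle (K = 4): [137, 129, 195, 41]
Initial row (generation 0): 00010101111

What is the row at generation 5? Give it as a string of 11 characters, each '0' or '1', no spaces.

Gen 0: 00010101111
Gen 1 (rule 137): 11000001110
Gen 2 (rule 129): 00011100100
Gen 3 (rule 195): 11101101001
Gen 4 (rule 41): 10011010000
Gen 5 (rule 137): 00010000111

Answer: 00010000111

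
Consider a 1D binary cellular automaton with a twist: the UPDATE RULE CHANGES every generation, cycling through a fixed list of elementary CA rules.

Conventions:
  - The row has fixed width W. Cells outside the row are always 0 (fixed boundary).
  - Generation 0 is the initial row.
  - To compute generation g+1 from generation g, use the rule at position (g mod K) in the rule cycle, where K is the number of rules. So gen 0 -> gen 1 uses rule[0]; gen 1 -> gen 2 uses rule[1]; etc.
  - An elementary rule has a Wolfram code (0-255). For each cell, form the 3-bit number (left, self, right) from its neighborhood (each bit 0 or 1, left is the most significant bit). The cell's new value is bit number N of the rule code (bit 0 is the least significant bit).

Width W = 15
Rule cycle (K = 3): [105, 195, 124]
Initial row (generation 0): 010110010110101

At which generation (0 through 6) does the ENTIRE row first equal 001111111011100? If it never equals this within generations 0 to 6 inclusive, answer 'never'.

Gen 0: 010110010110101
Gen 1 (rule 105): 001110001111010
Gen 2 (rule 195): 110110110111000
Gen 3 (rule 124): 111111111101100
Gen 4 (rule 105): 100000000111101
Gen 5 (rule 195): 001111111011100
Gen 6 (rule 124): 001000001110110

Answer: 5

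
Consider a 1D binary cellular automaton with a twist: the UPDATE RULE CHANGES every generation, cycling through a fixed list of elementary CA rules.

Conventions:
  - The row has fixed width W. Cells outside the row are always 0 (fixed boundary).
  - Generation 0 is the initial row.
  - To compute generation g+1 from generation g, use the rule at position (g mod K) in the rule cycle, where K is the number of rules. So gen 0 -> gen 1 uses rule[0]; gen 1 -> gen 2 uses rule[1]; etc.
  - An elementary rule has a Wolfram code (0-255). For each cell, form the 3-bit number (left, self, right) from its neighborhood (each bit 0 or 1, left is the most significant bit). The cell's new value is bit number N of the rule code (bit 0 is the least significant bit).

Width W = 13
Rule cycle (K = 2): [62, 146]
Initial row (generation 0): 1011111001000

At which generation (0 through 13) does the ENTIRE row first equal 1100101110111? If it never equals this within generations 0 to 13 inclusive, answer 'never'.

Answer: 11

Derivation:
Gen 0: 1011111001000
Gen 1 (rule 62): 1110000111100
Gen 2 (rule 146): 0101001011010
Gen 3 (rule 62): 1111111110111
Gen 4 (rule 146): 0111111100010
Gen 5 (rule 62): 1100000010111
Gen 6 (rule 146): 0010000100010
Gen 7 (rule 62): 0111001110111
Gen 8 (rule 146): 1010110100010
Gen 9 (rule 62): 1111101110111
Gen 10 (rule 146): 0111000100010
Gen 11 (rule 62): 1100101110111
Gen 12 (rule 146): 0011000100010
Gen 13 (rule 62): 0110101110111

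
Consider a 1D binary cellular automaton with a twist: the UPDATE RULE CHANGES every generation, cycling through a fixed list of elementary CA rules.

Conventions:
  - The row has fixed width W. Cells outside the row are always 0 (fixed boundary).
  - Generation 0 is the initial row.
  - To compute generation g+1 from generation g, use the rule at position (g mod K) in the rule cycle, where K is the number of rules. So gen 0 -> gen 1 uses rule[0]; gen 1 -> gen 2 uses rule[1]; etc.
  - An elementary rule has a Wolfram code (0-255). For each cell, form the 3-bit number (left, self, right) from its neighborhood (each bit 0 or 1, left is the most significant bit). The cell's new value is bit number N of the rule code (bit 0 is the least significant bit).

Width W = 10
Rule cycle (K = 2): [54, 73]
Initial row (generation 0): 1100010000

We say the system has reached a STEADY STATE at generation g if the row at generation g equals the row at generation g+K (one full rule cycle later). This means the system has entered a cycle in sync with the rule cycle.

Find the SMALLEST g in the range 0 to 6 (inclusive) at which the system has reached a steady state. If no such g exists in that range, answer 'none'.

Answer: none

Derivation:
Gen 0: 1100010000
Gen 1 (rule 54): 0010111000
Gen 2 (rule 73): 1000101011
Gen 3 (rule 54): 1101111100
Gen 4 (rule 73): 1101000101
Gen 5 (rule 54): 0011101111
Gen 6 (rule 73): 1010101001
Gen 7 (rule 54): 1111111111
Gen 8 (rule 73): 1000000001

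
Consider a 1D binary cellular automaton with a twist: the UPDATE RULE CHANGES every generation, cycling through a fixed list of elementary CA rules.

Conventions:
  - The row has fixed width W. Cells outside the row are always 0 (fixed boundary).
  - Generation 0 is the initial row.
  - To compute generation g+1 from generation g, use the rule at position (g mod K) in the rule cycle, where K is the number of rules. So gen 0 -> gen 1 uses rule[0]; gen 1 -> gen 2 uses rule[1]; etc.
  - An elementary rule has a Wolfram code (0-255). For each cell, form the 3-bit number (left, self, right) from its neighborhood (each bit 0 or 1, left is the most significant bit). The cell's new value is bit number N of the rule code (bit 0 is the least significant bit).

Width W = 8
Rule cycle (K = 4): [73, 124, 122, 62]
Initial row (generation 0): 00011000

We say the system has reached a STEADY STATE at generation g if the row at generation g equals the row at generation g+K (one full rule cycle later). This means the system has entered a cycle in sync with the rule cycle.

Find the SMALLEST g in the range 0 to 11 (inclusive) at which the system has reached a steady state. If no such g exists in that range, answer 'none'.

Gen 0: 00011000
Gen 1 (rule 73): 11011011
Gen 2 (rule 124): 11111111
Gen 3 (rule 122): 10000001
Gen 4 (rule 62): 11000011
Gen 5 (rule 73): 11011011
Gen 6 (rule 124): 11111111
Gen 7 (rule 122): 10000001
Gen 8 (rule 62): 11000011
Gen 9 (rule 73): 11011011
Gen 10 (rule 124): 11111111
Gen 11 (rule 122): 10000001
Gen 12 (rule 62): 11000011
Gen 13 (rule 73): 11011011
Gen 14 (rule 124): 11111111
Gen 15 (rule 122): 10000001

Answer: 1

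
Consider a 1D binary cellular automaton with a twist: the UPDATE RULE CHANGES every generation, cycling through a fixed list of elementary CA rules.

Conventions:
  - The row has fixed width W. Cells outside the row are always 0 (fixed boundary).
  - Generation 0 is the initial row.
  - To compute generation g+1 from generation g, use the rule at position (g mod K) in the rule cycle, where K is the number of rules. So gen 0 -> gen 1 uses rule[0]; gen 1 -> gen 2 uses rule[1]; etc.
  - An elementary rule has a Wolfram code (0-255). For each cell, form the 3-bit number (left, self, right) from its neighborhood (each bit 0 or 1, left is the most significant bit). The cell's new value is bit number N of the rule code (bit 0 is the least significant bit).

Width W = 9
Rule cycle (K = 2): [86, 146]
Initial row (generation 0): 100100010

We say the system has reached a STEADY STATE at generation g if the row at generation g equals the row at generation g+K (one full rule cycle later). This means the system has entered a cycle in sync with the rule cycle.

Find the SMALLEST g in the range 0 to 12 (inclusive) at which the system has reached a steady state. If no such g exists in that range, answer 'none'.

Gen 0: 100100010
Gen 1 (rule 86): 111110111
Gen 2 (rule 146): 011100010
Gen 3 (rule 86): 100110111
Gen 4 (rule 146): 011000010
Gen 5 (rule 86): 101100111
Gen 6 (rule 146): 000011010
Gen 7 (rule 86): 000101011
Gen 8 (rule 146): 001000000
Gen 9 (rule 86): 011100000
Gen 10 (rule 146): 101010000
Gen 11 (rule 86): 101011000
Gen 12 (rule 146): 000000100
Gen 13 (rule 86): 000001110
Gen 14 (rule 146): 000010101

Answer: none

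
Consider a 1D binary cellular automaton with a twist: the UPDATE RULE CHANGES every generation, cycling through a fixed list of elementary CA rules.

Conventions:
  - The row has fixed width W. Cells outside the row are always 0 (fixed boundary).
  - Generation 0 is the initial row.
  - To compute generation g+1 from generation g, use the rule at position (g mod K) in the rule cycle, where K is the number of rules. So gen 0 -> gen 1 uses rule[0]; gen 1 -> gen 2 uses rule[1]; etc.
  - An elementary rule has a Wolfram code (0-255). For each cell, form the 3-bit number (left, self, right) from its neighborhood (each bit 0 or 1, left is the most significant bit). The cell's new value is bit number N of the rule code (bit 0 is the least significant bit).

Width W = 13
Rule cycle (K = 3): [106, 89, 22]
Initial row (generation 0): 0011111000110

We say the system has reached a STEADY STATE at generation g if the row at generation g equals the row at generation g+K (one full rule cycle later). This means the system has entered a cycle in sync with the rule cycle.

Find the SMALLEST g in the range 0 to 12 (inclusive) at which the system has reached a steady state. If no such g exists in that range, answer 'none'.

Answer: 6

Derivation:
Gen 0: 0011111000110
Gen 1 (rule 106): 0110001001110
Gen 2 (rule 89): 0111100101011
Gen 3 (rule 22): 1000011101000
Gen 4 (rule 106): 0000110110000
Gen 5 (rule 89): 1110110111111
Gen 6 (rule 22): 0000000000000
Gen 7 (rule 106): 0000000000000
Gen 8 (rule 89): 1111111111111
Gen 9 (rule 22): 0000000000000
Gen 10 (rule 106): 0000000000000
Gen 11 (rule 89): 1111111111111
Gen 12 (rule 22): 0000000000000
Gen 13 (rule 106): 0000000000000
Gen 14 (rule 89): 1111111111111
Gen 15 (rule 22): 0000000000000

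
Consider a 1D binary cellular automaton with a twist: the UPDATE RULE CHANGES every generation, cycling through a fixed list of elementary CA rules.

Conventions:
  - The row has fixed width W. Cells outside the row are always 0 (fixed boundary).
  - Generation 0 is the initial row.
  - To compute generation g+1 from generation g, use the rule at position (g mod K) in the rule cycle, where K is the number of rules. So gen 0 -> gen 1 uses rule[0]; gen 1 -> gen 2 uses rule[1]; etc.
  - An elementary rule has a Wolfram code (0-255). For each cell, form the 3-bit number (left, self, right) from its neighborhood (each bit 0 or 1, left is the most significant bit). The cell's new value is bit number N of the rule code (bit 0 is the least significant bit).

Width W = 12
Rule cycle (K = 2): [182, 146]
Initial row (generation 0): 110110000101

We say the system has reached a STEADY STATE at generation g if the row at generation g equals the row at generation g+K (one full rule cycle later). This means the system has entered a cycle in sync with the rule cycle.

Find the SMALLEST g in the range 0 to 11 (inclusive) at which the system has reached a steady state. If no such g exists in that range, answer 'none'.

Gen 0: 110110000101
Gen 1 (rule 182): 001001001111
Gen 2 (rule 146): 010110110110
Gen 3 (rule 182): 111001001001
Gen 4 (rule 146): 010110110110
Gen 5 (rule 182): 111001001001
Gen 6 (rule 146): 010110110110
Gen 7 (rule 182): 111001001001
Gen 8 (rule 146): 010110110110
Gen 9 (rule 182): 111001001001
Gen 10 (rule 146): 010110110110
Gen 11 (rule 182): 111001001001
Gen 12 (rule 146): 010110110110
Gen 13 (rule 182): 111001001001

Answer: 2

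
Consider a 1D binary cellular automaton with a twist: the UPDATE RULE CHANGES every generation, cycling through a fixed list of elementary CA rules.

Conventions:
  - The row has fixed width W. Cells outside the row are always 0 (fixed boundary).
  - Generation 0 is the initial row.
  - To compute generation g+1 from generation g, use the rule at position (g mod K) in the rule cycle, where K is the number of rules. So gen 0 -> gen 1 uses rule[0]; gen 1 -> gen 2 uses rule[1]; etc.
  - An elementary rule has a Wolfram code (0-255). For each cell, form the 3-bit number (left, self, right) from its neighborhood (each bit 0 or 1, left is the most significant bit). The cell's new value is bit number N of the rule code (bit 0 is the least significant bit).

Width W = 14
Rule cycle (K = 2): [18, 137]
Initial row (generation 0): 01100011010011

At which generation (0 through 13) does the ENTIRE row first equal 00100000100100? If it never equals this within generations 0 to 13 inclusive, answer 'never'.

Answer: 11

Derivation:
Gen 0: 01100011010011
Gen 1 (rule 18): 10010100001100
Gen 2 (rule 137): 00000001101001
Gen 3 (rule 18): 00000010000110
Gen 4 (rule 137): 11111000110100
Gen 5 (rule 18): 00000101000010
Gen 6 (rule 137): 11110000011000
Gen 7 (rule 18): 00001000100100
Gen 8 (rule 137): 11100010000001
Gen 9 (rule 18): 00010101000010
Gen 10 (rule 137): 11000000011000
Gen 11 (rule 18): 00100000100100
Gen 12 (rule 137): 10001110000001
Gen 13 (rule 18): 01010001000010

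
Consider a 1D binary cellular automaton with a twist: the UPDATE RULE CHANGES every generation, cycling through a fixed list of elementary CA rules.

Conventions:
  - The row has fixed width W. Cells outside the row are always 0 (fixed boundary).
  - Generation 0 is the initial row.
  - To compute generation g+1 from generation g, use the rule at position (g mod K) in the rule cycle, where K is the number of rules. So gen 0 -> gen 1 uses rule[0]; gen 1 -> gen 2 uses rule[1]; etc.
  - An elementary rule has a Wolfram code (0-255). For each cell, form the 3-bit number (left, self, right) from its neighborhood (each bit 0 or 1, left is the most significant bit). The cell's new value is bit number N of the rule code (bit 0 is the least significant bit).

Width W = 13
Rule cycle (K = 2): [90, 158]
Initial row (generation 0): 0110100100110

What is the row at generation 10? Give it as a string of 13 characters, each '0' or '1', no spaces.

Gen 0: 0110100100110
Gen 1 (rule 90): 1110011011111
Gen 2 (rule 158): 1101110011110
Gen 3 (rule 90): 1101011110011
Gen 4 (rule 158): 1001011101110
Gen 5 (rule 90): 0110010101011
Gen 6 (rule 158): 1101110101010
Gen 7 (rule 90): 1101010000001
Gen 8 (rule 158): 1001011000011
Gen 9 (rule 90): 0110011100111
Gen 10 (rule 158): 1101111011110

Answer: 1101111011110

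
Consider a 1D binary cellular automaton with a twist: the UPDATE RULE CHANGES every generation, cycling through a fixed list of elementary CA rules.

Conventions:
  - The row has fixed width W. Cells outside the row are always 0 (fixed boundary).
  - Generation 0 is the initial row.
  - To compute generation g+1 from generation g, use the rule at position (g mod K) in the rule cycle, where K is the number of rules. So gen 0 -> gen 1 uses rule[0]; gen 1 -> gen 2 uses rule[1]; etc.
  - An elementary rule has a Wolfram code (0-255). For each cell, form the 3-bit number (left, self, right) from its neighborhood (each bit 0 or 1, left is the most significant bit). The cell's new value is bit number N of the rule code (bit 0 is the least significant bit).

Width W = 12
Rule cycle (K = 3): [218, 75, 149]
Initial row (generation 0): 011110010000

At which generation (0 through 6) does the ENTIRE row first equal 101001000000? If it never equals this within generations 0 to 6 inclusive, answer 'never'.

Answer: never

Derivation:
Gen 0: 011110010000
Gen 1 (rule 218): 111111101000
Gen 2 (rule 75): 100000100011
Gen 3 (rule 149): 111110111000
Gen 4 (rule 218): 111110111100
Gen 5 (rule 75): 100010100101
Gen 6 (rule 149): 111010110101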